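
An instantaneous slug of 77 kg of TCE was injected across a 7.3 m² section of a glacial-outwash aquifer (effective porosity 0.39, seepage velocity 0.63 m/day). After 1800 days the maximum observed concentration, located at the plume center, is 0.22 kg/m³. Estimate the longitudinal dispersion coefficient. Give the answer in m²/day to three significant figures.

At the plume center C_max = M/(n_e·A·√(4πDt)), so D = M²/(4πt·(n_e·A·C_max)²).
n_e·A·C_max = 0.39 × 7.3 × 0.22 = 0.6263 kg/m.
D = 77²/(4π × 1800 × 0.6263²) = 0.668 m²/day.

0.668 m²/day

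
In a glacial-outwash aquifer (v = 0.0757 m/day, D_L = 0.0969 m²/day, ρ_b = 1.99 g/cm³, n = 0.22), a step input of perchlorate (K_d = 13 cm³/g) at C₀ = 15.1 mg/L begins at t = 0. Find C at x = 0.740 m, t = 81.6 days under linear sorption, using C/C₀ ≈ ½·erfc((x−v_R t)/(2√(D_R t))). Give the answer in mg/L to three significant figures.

0.450 mg/L

Retardation factor R = 1 + ρ_b·K_d/n = 1 + 1.99 × 13/0.22 = 118.6.
Sorption retards both mechanisms: v_R = v/R = 0.0006383 m/day, D_R = D/R = 0.0008170 m²/day.
v_R·t = 0.0006383 × 81.6 = 0.05208528 m; 2√(D_R t) = 0.5164 m; argument = (0.740 − 0.05208528)/0.5164 = 1.332.
C = C₀ × ½·erfc(1.332) = 15.1 × 0.02980 = 0.450 mg/L.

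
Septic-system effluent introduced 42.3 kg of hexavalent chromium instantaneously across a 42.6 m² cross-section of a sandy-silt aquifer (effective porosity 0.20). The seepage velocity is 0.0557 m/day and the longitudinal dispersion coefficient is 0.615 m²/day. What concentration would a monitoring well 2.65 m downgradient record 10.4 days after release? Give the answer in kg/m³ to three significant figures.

For an instantaneous plane source, C(x,t) = M/(n_e·A·√(4πDt)) · exp(−(x−vt)²/(4Dt)), with n_e·A the pore (flow) area.
Plume center vt = 0.0557 × 10.4 = 0.57928 m, so the well at 2.65 m is 2.07072 m downgradient of the peak.
√(4πDt) = 8.965 m, giving peak height M/(n_e·A·√(4πDt)) = 42.3/(0.20 × 42.6 × 8.965) = 0.5538 kg/m³.
(x−vt)²/(4Dt) = (2.07072)²/(4 × 0.615 × 10.4) = 0.1676; exp(−0.1676) = 0.8457.
C = 0.5538 × 0.8457 = 0.468 kg/m³.

0.468 kg/m³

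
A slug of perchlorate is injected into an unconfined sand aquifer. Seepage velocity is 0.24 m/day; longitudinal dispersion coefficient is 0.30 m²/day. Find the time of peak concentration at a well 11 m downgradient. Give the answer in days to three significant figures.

40.9 days

For the 1D instantaneous-source solution, setting ∂C/∂t = 0 at fixed x gives v²t² + 2Dt − x² = 0, so t = (√(D² + v²x²) − D)/v².
√(D² + v²x²) = √(0.30² + 0.24² × 11²) = 2.657; v² = 0.0576.
t = (2.657 − 0.30)/0.0576 = 40.9 days (vs. the pure-advection estimate x/v = 45.8 d).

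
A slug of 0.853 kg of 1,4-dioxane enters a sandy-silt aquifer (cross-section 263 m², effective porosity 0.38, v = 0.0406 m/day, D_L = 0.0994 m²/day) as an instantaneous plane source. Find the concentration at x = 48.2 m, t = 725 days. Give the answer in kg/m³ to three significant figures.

For an instantaneous plane source, C(x,t) = M/(n_e·A·√(4πDt)) · exp(−(x−vt)²/(4Dt)), with n_e·A the pore (flow) area.
Plume center vt = 0.0406 × 725 = 29.435 m, so the well at 48.2 m is 18.765 m downgradient of the peak.
√(4πDt) = 30.09 m, giving peak height M/(n_e·A·√(4πDt)) = 0.853/(0.38 × 263 × 30.09) = 0.0002837 kg/m³.
(x−vt)²/(4Dt) = (18.765)²/(4 × 0.0994 × 725) = 1.222; exp(−1.222) = 0.2946.
C = 0.0002837 × 0.2946 = 8.36e-05 kg/m³.

8.36e-05 kg/m³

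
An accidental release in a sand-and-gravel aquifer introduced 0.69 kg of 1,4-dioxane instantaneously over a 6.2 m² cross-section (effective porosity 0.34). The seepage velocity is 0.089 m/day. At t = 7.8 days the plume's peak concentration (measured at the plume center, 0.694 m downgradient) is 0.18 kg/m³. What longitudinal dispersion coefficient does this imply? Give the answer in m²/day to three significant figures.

0.0337 m²/day

At the plume center C_max = M/(n_e·A·√(4πDt)), so D = M²/(4πt·(n_e·A·C_max)²).
n_e·A·C_max = 0.34 × 6.2 × 0.18 = 0.3794 kg/m.
D = 0.69²/(4π × 7.8 × 0.3794²) = 0.0337 m²/day.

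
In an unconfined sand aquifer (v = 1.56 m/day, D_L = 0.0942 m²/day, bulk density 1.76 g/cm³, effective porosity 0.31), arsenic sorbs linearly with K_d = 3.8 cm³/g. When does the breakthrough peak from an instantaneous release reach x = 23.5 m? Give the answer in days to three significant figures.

Retardation factor R = 1 + ρ_b·K_d/n = 1 + 1.76 × 3.8/0.31 = 22.57.
Sorption retards both mechanisms: v_R = v/R = 0.06912 m/day, D_R = D/R = 0.004174 m²/day.
Peak time from v_R²t² + 2D_R t − x² = 0: t = (√(D_R² + v_R²x²) − D_R)/v_R².
√(D_R² + v_R²x²) = √(0.004174² + 0.06912² × 23.5²) = 1.624; v_R² = 0.004778.
t = (1.624 − 0.004174)/0.004778 = 339 days.

339 days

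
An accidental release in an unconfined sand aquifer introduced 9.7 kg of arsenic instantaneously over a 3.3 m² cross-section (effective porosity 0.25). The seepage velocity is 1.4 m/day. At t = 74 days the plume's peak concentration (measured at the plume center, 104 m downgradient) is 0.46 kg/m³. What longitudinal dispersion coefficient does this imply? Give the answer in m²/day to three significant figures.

At the plume center C_max = M/(n_e·A·√(4πDt)), so D = M²/(4πt·(n_e·A·C_max)²).
n_e·A·C_max = 0.25 × 3.3 × 0.46 = 0.3795 kg/m.
D = 9.7²/(4π × 74 × 0.3795²) = 0.703 m²/day.

0.703 m²/day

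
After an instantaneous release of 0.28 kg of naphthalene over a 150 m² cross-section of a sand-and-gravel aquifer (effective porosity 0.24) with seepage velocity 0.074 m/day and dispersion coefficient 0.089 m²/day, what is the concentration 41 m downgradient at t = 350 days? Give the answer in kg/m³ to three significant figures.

6.31e-05 kg/m³

For an instantaneous plane source, C(x,t) = M/(n_e·A·√(4πDt)) · exp(−(x−vt)²/(4Dt)), with n_e·A the pore (flow) area.
Plume center vt = 0.074 × 350 = 25.9 m, so the well at 41 m is 15.1 m downgradient of the peak.
√(4πDt) = 19.78 m, giving peak height M/(n_e·A·√(4πDt)) = 0.28/(0.24 × 150 × 19.78) = 0.0003932 kg/m³.
(x−vt)²/(4Dt) = (15.1)²/(4 × 0.089 × 350) = 1.830; exp(−1.830) = 0.1604.
C = 0.0003932 × 0.1604 = 6.31e-05 kg/m³.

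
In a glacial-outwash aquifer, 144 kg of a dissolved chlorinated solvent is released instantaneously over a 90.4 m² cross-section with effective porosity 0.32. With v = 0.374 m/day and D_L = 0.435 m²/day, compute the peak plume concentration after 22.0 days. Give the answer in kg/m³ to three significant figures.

The peak of an instantaneous 1D plume sits at x = vt; there the Gaussian factor is 1 and C_max = M/(n_e·A·√(4πDt)), where n_e·A is the pore area the mass is dissolved in.
√(4πDt) = √(4π × 0.435 × 22.0) = 10.97 m, so C_max = 144/(0.32 × 90.4 × 10.97) = 0.454 kg/m³.

0.454 kg/m³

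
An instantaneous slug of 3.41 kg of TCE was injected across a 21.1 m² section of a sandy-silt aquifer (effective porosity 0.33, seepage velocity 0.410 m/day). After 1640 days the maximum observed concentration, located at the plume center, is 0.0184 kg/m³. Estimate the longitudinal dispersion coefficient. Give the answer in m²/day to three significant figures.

At the plume center C_max = M/(n_e·A·√(4πDt)), so D = M²/(4πt·(n_e·A·C_max)²).
n_e·A·C_max = 0.33 × 21.1 × 0.0184 = 0.1281 kg/m.
D = 3.41²/(4π × 1640 × 0.1281²) = 0.0344 m²/day.

0.0344 m²/day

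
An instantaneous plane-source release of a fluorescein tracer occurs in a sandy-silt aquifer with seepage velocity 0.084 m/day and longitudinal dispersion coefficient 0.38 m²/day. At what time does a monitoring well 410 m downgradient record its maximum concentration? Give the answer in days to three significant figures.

4830 days

For the 1D instantaneous-source solution, setting ∂C/∂t = 0 at fixed x gives v²t² + 2Dt − x² = 0, so t = (√(D² + v²x²) − D)/v².
√(D² + v²x²) = √(0.38² + 0.084² × 410²) = 34.44; v² = 0.007056.
t = (34.44 − 0.38)/0.007056 = 4830 days (vs. the pure-advection estimate x/v = 4880 d).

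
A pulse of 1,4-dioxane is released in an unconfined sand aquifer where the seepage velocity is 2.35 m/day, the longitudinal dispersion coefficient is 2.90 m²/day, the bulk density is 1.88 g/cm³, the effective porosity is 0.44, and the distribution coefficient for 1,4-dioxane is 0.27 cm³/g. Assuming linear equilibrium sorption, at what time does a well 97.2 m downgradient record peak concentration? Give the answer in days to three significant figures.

88.0 days

Retardation factor R = 1 + ρ_b·K_d/n = 1 + 1.88 × 0.27/0.44 = 2.154.
Sorption retards both mechanisms: v_R = v/R = 1.091 m/day, D_R = D/R = 1.346 m²/day.
Peak time from v_R²t² + 2D_R t − x² = 0: t = (√(D_R² + v_R²x²) − D_R)/v_R².
√(D_R² + v_R²x²) = √(1.346² + 1.091² × 97.2²) = 106.1; v_R² = 1.190.
t = (106.1 − 1.346)/1.190 = 88.0 days.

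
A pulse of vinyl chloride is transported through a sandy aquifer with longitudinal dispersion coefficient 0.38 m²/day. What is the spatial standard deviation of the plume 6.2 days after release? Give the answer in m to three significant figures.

2.17 m

Dispersive spreading gives a Gaussian with σ² = 2Dt; advection only shifts the center.
σ = √(2 × 0.38 × 6.2) = 2.17 m.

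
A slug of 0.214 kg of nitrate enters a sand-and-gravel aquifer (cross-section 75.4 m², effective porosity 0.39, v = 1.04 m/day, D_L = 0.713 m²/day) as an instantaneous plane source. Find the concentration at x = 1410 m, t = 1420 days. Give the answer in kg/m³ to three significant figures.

2.14e-05 kg/m³

For an instantaneous plane source, C(x,t) = M/(n_e·A·√(4πDt)) · exp(−(x−vt)²/(4Dt)), with n_e·A the pore (flow) area.
Plume center vt = 1.04 × 1420 = 1476.8 m, so the well at 1410 m is 66.8 m upgradient of the peak.
√(4πDt) = 112.8 m, giving peak height M/(n_e·A·√(4πDt)) = 0.214/(0.39 × 75.4 × 112.8) = 6.452e-05 kg/m³.
(x−vt)²/(4Dt) = (-66.8)²/(4 × 0.713 × 1420) = 1.102; exp(−1.102) = 0.3322.
C = 6.452e-05 × 0.3322 = 2.14e-05 kg/m³.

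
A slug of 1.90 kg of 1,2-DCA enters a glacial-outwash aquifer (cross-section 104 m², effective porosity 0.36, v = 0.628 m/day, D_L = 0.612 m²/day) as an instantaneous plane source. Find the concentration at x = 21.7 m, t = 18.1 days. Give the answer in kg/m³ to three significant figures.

For an instantaneous plane source, C(x,t) = M/(n_e·A·√(4πDt)) · exp(−(x−vt)²/(4Dt)), with n_e·A the pore (flow) area.
Plume center vt = 0.628 × 18.1 = 11.3668 m, so the well at 21.7 m is 10.3332 m downgradient of the peak.
√(4πDt) = 11.80 m, giving peak height M/(n_e·A·√(4πDt)) = 1.90/(0.36 × 104 × 11.80) = 0.004301 kg/m³.
(x−vt)²/(4Dt) = (10.3332)²/(4 × 0.612 × 18.1) = 2.410; exp(−2.410) = 0.08982.
C = 0.004301 × 0.08982 = 0.000386 kg/m³.

0.000386 kg/m³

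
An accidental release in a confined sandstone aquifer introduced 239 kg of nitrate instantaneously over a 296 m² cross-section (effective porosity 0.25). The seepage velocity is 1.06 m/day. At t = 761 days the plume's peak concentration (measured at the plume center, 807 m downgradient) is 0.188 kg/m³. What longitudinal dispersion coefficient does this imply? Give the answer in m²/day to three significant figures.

At the plume center C_max = M/(n_e·A·√(4πDt)), so D = M²/(4πt·(n_e·A·C_max)²).
n_e·A·C_max = 0.25 × 296 × 0.188 = 13.91 kg/m.
D = 239²/(4π × 761 × 13.91²) = 0.0309 m²/day.

0.0309 m²/day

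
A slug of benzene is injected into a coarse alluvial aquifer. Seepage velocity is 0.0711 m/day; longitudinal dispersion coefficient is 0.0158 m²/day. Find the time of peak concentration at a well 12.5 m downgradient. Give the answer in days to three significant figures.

173 days

For the 1D instantaneous-source solution, setting ∂C/∂t = 0 at fixed x gives v²t² + 2Dt − x² = 0, so t = (√(D² + v²x²) − D)/v².
√(D² + v²x²) = √(0.0158² + 0.0711² × 12.5²) = 0.8889; v² = 0.00505521.
t = (0.8889 − 0.0158)/0.00505521 = 173 days (vs. the pure-advection estimate x/v = 176 d).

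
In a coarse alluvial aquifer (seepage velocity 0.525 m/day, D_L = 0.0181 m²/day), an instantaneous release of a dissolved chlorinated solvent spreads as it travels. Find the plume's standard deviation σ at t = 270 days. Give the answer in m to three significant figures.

3.13 m

Dispersive spreading gives a Gaussian with σ² = 2Dt; advection only shifts the center.
σ = √(2 × 0.0181 × 270) = 3.13 m.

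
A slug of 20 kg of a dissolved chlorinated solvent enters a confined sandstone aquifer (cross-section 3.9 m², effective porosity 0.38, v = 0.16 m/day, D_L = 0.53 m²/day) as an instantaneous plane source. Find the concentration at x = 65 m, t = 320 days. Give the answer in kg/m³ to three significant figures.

For an instantaneous plane source, C(x,t) = M/(n_e·A·√(4πDt)) · exp(−(x−vt)²/(4Dt)), with n_e·A the pore (flow) area.
Plume center vt = 0.16 × 320 = 51.2 m, so the well at 65 m is 13.8 m downgradient of the peak.
√(4πDt) = 46.17 m, giving peak height M/(n_e·A·√(4πDt)) = 20/(0.38 × 3.9 × 46.17) = 0.2923 kg/m³.
(x−vt)²/(4Dt) = (13.8)²/(4 × 0.53 × 320) = 0.2807; exp(−0.2807) = 0.7553.
C = 0.2923 × 0.7553 = 0.221 kg/m³.

0.221 kg/m³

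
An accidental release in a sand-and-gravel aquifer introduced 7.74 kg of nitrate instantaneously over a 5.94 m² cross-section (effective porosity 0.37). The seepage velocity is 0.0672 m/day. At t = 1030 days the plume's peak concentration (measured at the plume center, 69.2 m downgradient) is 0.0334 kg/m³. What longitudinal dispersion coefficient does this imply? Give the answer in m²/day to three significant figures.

0.859 m²/day

At the plume center C_max = M/(n_e·A·√(4πDt)), so D = M²/(4πt·(n_e·A·C_max)²).
n_e·A·C_max = 0.37 × 5.94 × 0.0334 = 0.07341 kg/m.
D = 7.74²/(4π × 1030 × 0.07341²) = 0.859 m²/day.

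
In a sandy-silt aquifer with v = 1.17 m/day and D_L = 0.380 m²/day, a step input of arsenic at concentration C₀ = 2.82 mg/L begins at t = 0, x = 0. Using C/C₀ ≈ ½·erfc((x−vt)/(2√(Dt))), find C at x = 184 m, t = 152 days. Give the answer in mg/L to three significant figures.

0.799 mg/L

For a continuous step input, C/C₀ ≈ ½·erfc((x−vt)/(2√(Dt))).
vt = 1.17 × 152 = 177.84 m and 2√(Dt) = 2√(0.380 × 152) = 15.20 m.
Argument (x−vt)/(2√(Dt)) = (184 − 177.84)/15.20 = 0.4053; ½·erfc(0.4053) = 0.2833.
C = 2.82 × 0.2833 = 0.799 mg/L.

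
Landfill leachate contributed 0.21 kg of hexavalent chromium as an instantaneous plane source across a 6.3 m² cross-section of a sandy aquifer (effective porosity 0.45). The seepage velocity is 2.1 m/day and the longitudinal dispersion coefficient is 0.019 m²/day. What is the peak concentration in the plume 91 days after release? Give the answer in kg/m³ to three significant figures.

0.0159 kg/m³

The peak of an instantaneous 1D plume sits at x = vt; there the Gaussian factor is 1 and C_max = M/(n_e·A·√(4πDt)), where n_e·A is the pore area the mass is dissolved in.
√(4πDt) = √(4π × 0.019 × 91) = 4.661 m, so C_max = 0.21/(0.45 × 6.3 × 4.661) = 0.0159 kg/m³.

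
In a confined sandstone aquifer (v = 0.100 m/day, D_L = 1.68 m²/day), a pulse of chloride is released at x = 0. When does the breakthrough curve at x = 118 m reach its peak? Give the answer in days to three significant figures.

For the 1D instantaneous-source solution, setting ∂C/∂t = 0 at fixed x gives v²t² + 2Dt − x² = 0, so t = (√(D² + v²x²) − D)/v².
√(D² + v²x²) = √(1.68² + 0.100² × 118²) = 11.92; v² = 0.01.
t = (11.92 − 1.68)/0.01 = 1020 days (vs. the pure-advection estimate x/v = 1180 d).

1020 days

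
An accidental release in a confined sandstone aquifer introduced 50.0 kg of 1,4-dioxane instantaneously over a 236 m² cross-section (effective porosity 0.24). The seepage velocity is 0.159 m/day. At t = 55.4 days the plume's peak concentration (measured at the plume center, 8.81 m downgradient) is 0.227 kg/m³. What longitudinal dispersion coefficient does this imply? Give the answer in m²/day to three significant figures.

At the plume center C_max = M/(n_e·A·√(4πDt)), so D = M²/(4πt·(n_e·A·C_max)²).
n_e·A·C_max = 0.24 × 236 × 0.227 = 12.86 kg/m.
D = 50.0²/(4π × 55.4 × 12.86²) = 0.0217 m²/day.

0.0217 m²/day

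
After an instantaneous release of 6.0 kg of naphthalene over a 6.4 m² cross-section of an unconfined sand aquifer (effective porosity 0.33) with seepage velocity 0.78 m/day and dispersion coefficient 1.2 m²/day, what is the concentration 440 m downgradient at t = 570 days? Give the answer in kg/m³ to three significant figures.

0.0304 kg/m³

For an instantaneous plane source, C(x,t) = M/(n_e·A·√(4πDt)) · exp(−(x−vt)²/(4Dt)), with n_e·A the pore (flow) area.
Plume center vt = 0.78 × 570 = 444.6 m, so the well at 440 m is 4.6 m upgradient of the peak.
√(4πDt) = 92.71 m, giving peak height M/(n_e·A·√(4πDt)) = 6.0/(0.33 × 6.4 × 92.71) = 0.03064 kg/m³.
(x−vt)²/(4Dt) = (-4.6)²/(4 × 1.2 × 570) = 0.007734; exp(−0.007734) = 0.9923.
C = 0.03064 × 0.9923 = 0.0304 kg/m³.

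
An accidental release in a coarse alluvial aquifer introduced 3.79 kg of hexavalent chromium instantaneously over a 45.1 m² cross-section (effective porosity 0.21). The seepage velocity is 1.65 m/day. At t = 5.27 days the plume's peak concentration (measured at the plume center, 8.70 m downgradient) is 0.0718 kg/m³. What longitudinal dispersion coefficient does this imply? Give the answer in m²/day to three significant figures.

At the plume center C_max = M/(n_e·A·√(4πDt)), so D = M²/(4πt·(n_e·A·C_max)²).
n_e·A·C_max = 0.21 × 45.1 × 0.0718 = 0.6800 kg/m.
D = 3.79²/(4π × 5.27 × 0.6800²) = 0.469 m²/day.

0.469 m²/day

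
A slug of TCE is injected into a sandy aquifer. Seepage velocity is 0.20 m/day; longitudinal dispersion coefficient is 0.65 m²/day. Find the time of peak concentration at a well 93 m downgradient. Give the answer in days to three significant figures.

For the 1D instantaneous-source solution, setting ∂C/∂t = 0 at fixed x gives v²t² + 2Dt − x² = 0, so t = (√(D² + v²x²) − D)/v².
√(D² + v²x²) = √(0.65² + 0.20² × 93²) = 18.61; v² = 0.04.
t = (18.61 − 0.65)/0.04 = 449 days (vs. the pure-advection estimate x/v = 465 d).

449 days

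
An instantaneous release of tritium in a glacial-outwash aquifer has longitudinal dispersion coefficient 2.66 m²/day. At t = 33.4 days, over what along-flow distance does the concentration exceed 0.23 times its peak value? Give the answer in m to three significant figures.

The plume is Gaussian with σ = √(2Dt) = √(2 × 2.66 × 33.4) = 13.33 m.
C/C_peak = exp(−Δx²/(2σ²)) = 0.23 ⇒ Δx = σ·√(−2 ln 0.23) = 13.33 × 1.714 = 22.85 m.
Width = 2Δx = 45.7 m.

45.7 m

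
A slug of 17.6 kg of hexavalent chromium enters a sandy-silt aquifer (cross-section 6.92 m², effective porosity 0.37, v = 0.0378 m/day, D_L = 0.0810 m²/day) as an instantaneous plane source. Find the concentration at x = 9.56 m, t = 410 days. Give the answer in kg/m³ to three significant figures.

For an instantaneous plane source, C(x,t) = M/(n_e·A·√(4πDt)) · exp(−(x−vt)²/(4Dt)), with n_e·A the pore (flow) area.
Plume center vt = 0.0378 × 410 = 15.498 m, so the well at 9.56 m is 5.938 m upgradient of the peak.
√(4πDt) = 20.43 m, giving peak height M/(n_e·A·√(4πDt)) = 17.6/(0.37 × 6.92 × 20.43) = 0.3365 kg/m³.
(x−vt)²/(4Dt) = (-5.938)²/(4 × 0.0810 × 410) = 0.2654; exp(−0.2654) = 0.7669.
C = 0.3365 × 0.7669 = 0.258 kg/m³.

0.258 kg/m³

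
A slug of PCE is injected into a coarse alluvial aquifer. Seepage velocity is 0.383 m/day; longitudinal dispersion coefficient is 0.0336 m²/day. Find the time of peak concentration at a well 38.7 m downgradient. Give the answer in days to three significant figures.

101 days

For the 1D instantaneous-source solution, setting ∂C/∂t = 0 at fixed x gives v²t² + 2Dt − x² = 0, so t = (√(D² + v²x²) − D)/v².
√(D² + v²x²) = √(0.0336² + 0.383² × 38.7²) = 14.82; v² = 0.146689.
t = (14.82 − 0.0336)/0.146689 = 101 days (vs. the pure-advection estimate x/v = 101 d).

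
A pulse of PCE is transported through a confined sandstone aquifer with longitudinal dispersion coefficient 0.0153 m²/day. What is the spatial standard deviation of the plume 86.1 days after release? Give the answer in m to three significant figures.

Dispersive spreading gives a Gaussian with σ² = 2Dt; advection only shifts the center.
σ = √(2 × 0.0153 × 86.1) = 1.62 m.

1.62 m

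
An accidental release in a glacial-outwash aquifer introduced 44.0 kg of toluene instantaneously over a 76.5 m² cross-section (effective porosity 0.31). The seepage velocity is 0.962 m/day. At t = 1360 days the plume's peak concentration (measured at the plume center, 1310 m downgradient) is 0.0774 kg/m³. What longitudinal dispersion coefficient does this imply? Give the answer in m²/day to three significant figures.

0.0336 m²/day

At the plume center C_max = M/(n_e·A·√(4πDt)), so D = M²/(4πt·(n_e·A·C_max)²).
n_e·A·C_max = 0.31 × 76.5 × 0.0774 = 1.836 kg/m.
D = 44.0²/(4π × 1360 × 1.836²) = 0.0336 m²/day.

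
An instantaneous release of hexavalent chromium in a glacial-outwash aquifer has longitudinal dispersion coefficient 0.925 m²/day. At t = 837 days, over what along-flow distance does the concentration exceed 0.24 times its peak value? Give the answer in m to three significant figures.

The plume is Gaussian with σ = √(2Dt) = √(2 × 0.925 × 837) = 39.35 m.
C/C_peak = exp(−Δx²/(2σ²)) = 0.24 ⇒ Δx = σ·√(−2 ln 0.24) = 39.35 × 1.689 = 66.46 m.
Width = 2Δx = 133 m.

133 m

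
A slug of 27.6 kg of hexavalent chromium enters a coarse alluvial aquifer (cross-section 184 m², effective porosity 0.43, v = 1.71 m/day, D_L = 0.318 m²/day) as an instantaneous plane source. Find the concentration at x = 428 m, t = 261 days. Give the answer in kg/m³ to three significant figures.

For an instantaneous plane source, C(x,t) = M/(n_e·A·√(4πDt)) · exp(−(x−vt)²/(4Dt)), with n_e·A the pore (flow) area.
Plume center vt = 1.71 × 261 = 446.31 m, so the well at 428 m is 18.31 m upgradient of the peak.
√(4πDt) = 32.30 m, giving peak height M/(n_e·A·√(4πDt)) = 27.6/(0.43 × 184 × 32.30) = 0.01080 kg/m³.
(x−vt)²/(4Dt) = (-18.31)²/(4 × 0.318 × 261) = 1.010; exp(−1.010) = 0.3642.
C = 0.01080 × 0.3642 = 0.00393 kg/m³.

0.00393 kg/m³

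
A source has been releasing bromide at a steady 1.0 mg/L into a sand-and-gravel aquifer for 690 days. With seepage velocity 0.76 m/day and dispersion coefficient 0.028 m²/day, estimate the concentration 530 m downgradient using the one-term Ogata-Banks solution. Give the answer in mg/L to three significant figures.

0.184 mg/L

For a continuous step input, C/C₀ ≈ ½·erfc((x−vt)/(2√(Dt))).
vt = 0.76 × 690 = 524.4 m and 2√(Dt) = 2√(0.028 × 690) = 8.791 m.
Argument (x−vt)/(2√(Dt)) = (530 − 524.4)/8.791 = 0.6370; ½·erfc(0.6370) = 0.1838.
C = 1.0 × 0.1838 = 0.184 mg/L.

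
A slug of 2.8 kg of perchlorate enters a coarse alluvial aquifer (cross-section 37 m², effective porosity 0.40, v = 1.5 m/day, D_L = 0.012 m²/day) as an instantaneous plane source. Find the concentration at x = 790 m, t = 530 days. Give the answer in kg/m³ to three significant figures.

For an instantaneous plane source, C(x,t) = M/(n_e·A·√(4πDt)) · exp(−(x−vt)²/(4Dt)), with n_e·A the pore (flow) area.
Plume center vt = 1.5 × 530 = 795 m, so the well at 790 m is 5 m upgradient of the peak.
√(4πDt) = 8.940 m, giving peak height M/(n_e·A·√(4πDt)) = 2.8/(0.40 × 37 × 8.940) = 0.02116 kg/m³.
(x−vt)²/(4Dt) = (-5)²/(4 × 0.012 × 530) = 0.9827; exp(−0.9827) = 0.3743.
C = 0.02116 × 0.3743 = 0.00792 kg/m³.

0.00792 kg/m³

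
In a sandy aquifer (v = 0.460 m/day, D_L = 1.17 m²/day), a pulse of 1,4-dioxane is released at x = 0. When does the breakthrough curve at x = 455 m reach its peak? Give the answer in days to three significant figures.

984 days

For the 1D instantaneous-source solution, setting ∂C/∂t = 0 at fixed x gives v²t² + 2Dt − x² = 0, so t = (√(D² + v²x²) − D)/v².
√(D² + v²x²) = √(1.17² + 0.460² × 455²) = 209.3; v² = 0.2116.
t = (209.3 − 1.17)/0.2116 = 984 days (vs. the pure-advection estimate x/v = 989 d).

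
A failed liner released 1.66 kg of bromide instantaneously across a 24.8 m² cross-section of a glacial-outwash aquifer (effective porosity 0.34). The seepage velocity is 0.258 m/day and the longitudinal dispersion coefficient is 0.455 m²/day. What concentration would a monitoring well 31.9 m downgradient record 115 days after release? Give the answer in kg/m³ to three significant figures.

For an instantaneous plane source, C(x,t) = M/(n_e·A·√(4πDt)) · exp(−(x−vt)²/(4Dt)), with n_e·A the pore (flow) area.
Plume center vt = 0.258 × 115 = 29.67 m, so the well at 31.9 m is 2.23 m downgradient of the peak.
√(4πDt) = 25.64 m, giving peak height M/(n_e·A·√(4πDt)) = 1.66/(0.34 × 24.8 × 25.64) = 0.007678 kg/m³.
(x−vt)²/(4Dt) = (2.23)²/(4 × 0.455 × 115) = 0.02376; exp(−0.02376) = 0.9765.
C = 0.007678 × 0.9765 = 0.00750 kg/m³.

0.00750 kg/m³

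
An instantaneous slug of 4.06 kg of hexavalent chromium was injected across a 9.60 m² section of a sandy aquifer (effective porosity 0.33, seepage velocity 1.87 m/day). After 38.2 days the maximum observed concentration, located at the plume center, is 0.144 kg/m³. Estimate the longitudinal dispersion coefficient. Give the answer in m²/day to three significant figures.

0.165 m²/day

At the plume center C_max = M/(n_e·A·√(4πDt)), so D = M²/(4πt·(n_e·A·C_max)²).
n_e·A·C_max = 0.33 × 9.60 × 0.144 = 0.4562 kg/m.
D = 4.06²/(4π × 38.2 × 0.4562²) = 0.165 m²/day.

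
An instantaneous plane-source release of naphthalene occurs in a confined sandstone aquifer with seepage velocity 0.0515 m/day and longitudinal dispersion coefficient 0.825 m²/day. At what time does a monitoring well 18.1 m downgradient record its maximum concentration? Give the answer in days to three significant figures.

For the 1D instantaneous-source solution, setting ∂C/∂t = 0 at fixed x gives v²t² + 2Dt − x² = 0, so t = (√(D² + v²x²) − D)/v².
√(D² + v²x²) = √(0.825² + 0.0515² × 18.1²) = 1.245; v² = 0.00265225.
t = (1.245 − 0.825)/0.00265225 = 158 days (vs. the pure-advection estimate x/v = 351 d).

158 days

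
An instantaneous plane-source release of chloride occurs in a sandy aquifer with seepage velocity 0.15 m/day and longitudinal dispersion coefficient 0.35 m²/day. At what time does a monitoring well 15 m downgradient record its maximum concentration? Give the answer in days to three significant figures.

For the 1D instantaneous-source solution, setting ∂C/∂t = 0 at fixed x gives v²t² + 2Dt − x² = 0, so t = (√(D² + v²x²) − D)/v².
√(D² + v²x²) = √(0.35² + 0.15² × 15²) = 2.277; v² = 0.0225.
t = (2.277 − 0.35)/0.0225 = 85.6 days (vs. the pure-advection estimate x/v = 100 d).

85.6 days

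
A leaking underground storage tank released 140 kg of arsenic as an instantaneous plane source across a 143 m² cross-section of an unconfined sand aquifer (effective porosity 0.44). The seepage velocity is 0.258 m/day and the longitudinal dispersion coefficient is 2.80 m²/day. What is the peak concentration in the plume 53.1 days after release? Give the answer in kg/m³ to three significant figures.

0.0515 kg/m³

The peak of an instantaneous 1D plume sits at x = vt; there the Gaussian factor is 1 and C_max = M/(n_e·A·√(4πDt)), where n_e·A is the pore area the mass is dissolved in.
√(4πDt) = √(4π × 2.80 × 53.1) = 43.22 m, so C_max = 140/(0.44 × 143 × 43.22) = 0.0515 kg/m³.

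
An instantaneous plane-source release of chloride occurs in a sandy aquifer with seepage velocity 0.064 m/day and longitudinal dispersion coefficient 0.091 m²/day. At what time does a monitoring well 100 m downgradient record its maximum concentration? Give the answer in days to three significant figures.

For the 1D instantaneous-source solution, setting ∂C/∂t = 0 at fixed x gives v²t² + 2Dt − x² = 0, so t = (√(D² + v²x²) − D)/v².
√(D² + v²x²) = √(0.091² + 0.064² × 100²) = 6.401; v² = 0.004096.
t = (6.401 − 0.091)/0.004096 = 1540 days (vs. the pure-advection estimate x/v = 1560 d).

1540 days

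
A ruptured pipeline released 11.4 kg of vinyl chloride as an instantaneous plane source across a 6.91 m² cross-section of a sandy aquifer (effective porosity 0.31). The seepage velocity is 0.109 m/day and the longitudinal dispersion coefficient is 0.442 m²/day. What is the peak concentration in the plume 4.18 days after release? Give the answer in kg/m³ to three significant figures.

1.10 kg/m³

The peak of an instantaneous 1D plume sits at x = vt; there the Gaussian factor is 1 and C_max = M/(n_e·A·√(4πDt)), where n_e·A is the pore area the mass is dissolved in.
√(4πDt) = √(4π × 0.442 × 4.18) = 4.818 m, so C_max = 11.4/(0.31 × 6.91 × 4.818) = 1.10 kg/m³.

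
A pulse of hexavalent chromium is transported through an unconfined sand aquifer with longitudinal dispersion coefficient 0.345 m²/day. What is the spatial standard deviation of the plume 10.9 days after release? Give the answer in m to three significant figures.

Dispersive spreading gives a Gaussian with σ² = 2Dt; advection only shifts the center.
σ = √(2 × 0.345 × 10.9) = 2.74 m.

2.74 m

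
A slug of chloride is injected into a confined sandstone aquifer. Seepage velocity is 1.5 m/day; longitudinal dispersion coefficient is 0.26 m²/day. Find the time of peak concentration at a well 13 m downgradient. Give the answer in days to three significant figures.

For the 1D instantaneous-source solution, setting ∂C/∂t = 0 at fixed x gives v²t² + 2Dt − x² = 0, so t = (√(D² + v²x²) − D)/v².
√(D² + v²x²) = √(0.26² + 1.5² × 13²) = 19.50; v² = 2.25.
t = (19.50 − 0.26)/2.25 = 8.55 days (vs. the pure-advection estimate x/v = 8.67 d).

8.55 days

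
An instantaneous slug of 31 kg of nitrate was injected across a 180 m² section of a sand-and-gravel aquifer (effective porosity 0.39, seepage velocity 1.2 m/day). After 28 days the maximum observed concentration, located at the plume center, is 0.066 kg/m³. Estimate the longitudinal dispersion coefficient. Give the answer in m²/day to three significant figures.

0.127 m²/day

At the plume center C_max = M/(n_e·A·√(4πDt)), so D = M²/(4πt·(n_e·A·C_max)²).
n_e·A·C_max = 0.39 × 180 × 0.066 = 4.633 kg/m.
D = 31²/(4π × 28 × 4.633²) = 0.127 m²/day.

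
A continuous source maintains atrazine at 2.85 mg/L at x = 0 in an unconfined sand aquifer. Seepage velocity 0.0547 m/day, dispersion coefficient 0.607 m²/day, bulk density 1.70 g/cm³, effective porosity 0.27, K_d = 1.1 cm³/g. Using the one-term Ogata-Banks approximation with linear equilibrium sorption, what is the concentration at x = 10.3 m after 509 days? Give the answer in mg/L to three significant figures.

0.630 mg/L

Retardation factor R = 1 + ρ_b·K_d/n = 1 + 1.70 × 1.1/0.27 = 7.926.
Sorption retards both mechanisms: v_R = v/R = 0.006901 m/day, D_R = D/R = 0.07658 m²/day.
v_R·t = 0.006901 × 509 = 3.512609 m; 2√(D_R t) = 12.49 m; argument = (10.3 − 3.512609)/12.49 = 0.5434.
C = C₀ × ½·erfc(0.5434) = 2.85 × 0.2211 = 0.630 mg/L.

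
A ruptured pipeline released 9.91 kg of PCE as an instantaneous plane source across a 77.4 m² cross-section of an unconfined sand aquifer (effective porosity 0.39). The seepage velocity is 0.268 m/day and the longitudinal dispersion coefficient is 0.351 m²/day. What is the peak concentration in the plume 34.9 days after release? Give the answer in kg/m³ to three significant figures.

The peak of an instantaneous 1D plume sits at x = vt; there the Gaussian factor is 1 and C_max = M/(n_e·A·√(4πDt)), where n_e·A is the pore area the mass is dissolved in.
√(4πDt) = √(4π × 0.351 × 34.9) = 12.41 m, so C_max = 9.91/(0.39 × 77.4 × 12.41) = 0.0265 kg/m³.

0.0265 kg/m³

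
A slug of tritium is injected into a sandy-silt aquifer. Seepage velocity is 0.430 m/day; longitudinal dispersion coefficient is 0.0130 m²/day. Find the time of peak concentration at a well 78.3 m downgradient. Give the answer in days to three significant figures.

For the 1D instantaneous-source solution, setting ∂C/∂t = 0 at fixed x gives v²t² + 2Dt − x² = 0, so t = (√(D² + v²x²) − D)/v².
√(D² + v²x²) = √(0.0130² + 0.430² × 78.3²) = 33.67; v² = 0.1849.
t = (33.67 − 0.0130)/0.1849 = 182 days (vs. the pure-advection estimate x/v = 182 d).

182 days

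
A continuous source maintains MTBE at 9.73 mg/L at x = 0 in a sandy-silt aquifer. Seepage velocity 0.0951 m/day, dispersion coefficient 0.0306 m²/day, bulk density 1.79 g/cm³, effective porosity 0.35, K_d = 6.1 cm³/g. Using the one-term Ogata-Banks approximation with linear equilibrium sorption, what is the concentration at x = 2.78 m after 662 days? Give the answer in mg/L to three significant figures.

Retardation factor R = 1 + ρ_b·K_d/n = 1 + 1.79 × 6.1/0.35 = 32.20.
Sorption retards both mechanisms: v_R = v/R = 0.002953 m/day, D_R = D/R = 0.0009503 m²/day.
v_R·t = 0.002953 × 662 = 1.954886 m; 2√(D_R t) = 1.586 m; argument = (2.78 − 1.954886)/1.586 = 0.5202.
C = C₀ × ½·erfc(0.5202) = 9.73 × 0.2310 = 2.25 mg/L.

2.25 mg/L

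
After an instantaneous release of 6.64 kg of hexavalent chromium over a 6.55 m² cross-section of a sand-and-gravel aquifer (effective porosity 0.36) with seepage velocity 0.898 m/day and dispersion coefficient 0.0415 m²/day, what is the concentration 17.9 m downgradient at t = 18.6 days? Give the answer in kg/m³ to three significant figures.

For an instantaneous plane source, C(x,t) = M/(n_e·A·√(4πDt)) · exp(−(x−vt)²/(4Dt)), with n_e·A the pore (flow) area.
Plume center vt = 0.898 × 18.6 = 16.7028 m, so the well at 17.9 m is 1.1972 m downgradient of the peak.
√(4πDt) = 3.114 m, giving peak height M/(n_e·A·√(4πDt)) = 6.64/(0.36 × 6.55 × 3.114) = 0.9043 kg/m³.
(x−vt)²/(4Dt) = (1.1972)²/(4 × 0.0415 × 18.6) = 0.4642; exp(−0.4642) = 0.6286.
C = 0.9043 × 0.6286 = 0.568 kg/m³.

0.568 kg/m³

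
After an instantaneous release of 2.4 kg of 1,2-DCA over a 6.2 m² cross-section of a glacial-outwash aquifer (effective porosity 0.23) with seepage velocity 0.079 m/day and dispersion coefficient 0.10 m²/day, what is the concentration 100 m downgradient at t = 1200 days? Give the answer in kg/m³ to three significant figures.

0.0410 kg/m³

For an instantaneous plane source, C(x,t) = M/(n_e·A·√(4πDt)) · exp(−(x−vt)²/(4Dt)), with n_e·A the pore (flow) area.
Plume center vt = 0.079 × 1200 = 94.8 m, so the well at 100 m is 5.2 m downgradient of the peak.
√(4πDt) = 38.83 m, giving peak height M/(n_e·A·√(4πDt)) = 2.4/(0.23 × 6.2 × 38.83) = 0.04334 kg/m³.
(x−vt)²/(4Dt) = (5.2)²/(4 × 0.10 × 1200) = 0.05633; exp(−0.05633) = 0.9452.
C = 0.04334 × 0.9452 = 0.0410 kg/m³.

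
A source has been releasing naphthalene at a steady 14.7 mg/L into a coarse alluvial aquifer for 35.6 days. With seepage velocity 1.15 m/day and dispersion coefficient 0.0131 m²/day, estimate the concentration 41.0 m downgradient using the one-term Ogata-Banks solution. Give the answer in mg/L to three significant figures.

For a continuous step input, C/C₀ ≈ ½·erfc((x−vt)/(2√(Dt))).
vt = 1.15 × 35.6 = 40.94 m and 2√(Dt) = 2√(0.0131 × 35.6) = 1.366 m.
Argument (x−vt)/(2√(Dt)) = (41.0 − 40.94)/1.366 = 0.04392; ½·erfc(0.04392) = 0.4752.
C = 14.7 × 0.4752 = 6.99 mg/L.

6.99 mg/L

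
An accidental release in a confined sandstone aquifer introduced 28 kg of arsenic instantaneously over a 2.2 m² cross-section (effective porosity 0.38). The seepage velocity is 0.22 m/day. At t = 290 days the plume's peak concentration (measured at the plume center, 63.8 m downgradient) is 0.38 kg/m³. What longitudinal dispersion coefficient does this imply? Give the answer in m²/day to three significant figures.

2.13 m²/day

At the plume center C_max = M/(n_e·A·√(4πDt)), so D = M²/(4πt·(n_e·A·C_max)²).
n_e·A·C_max = 0.38 × 2.2 × 0.38 = 0.3177 kg/m.
D = 28²/(4π × 290 × 0.3177²) = 2.13 m²/day.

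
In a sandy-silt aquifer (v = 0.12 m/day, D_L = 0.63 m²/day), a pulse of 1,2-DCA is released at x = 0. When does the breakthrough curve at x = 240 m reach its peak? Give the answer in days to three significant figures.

1960 days

For the 1D instantaneous-source solution, setting ∂C/∂t = 0 at fixed x gives v²t² + 2Dt − x² = 0, so t = (√(D² + v²x²) − D)/v².
√(D² + v²x²) = √(0.63² + 0.12² × 240²) = 28.81; v² = 0.0144.
t = (28.81 − 0.63)/0.0144 = 1960 days (vs. the pure-advection estimate x/v = 2000 d).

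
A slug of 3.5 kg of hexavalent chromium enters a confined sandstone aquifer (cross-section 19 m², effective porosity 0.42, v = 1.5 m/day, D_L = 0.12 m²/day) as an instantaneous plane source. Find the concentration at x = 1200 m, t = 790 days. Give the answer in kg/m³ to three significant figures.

0.00702 kg/m³

For an instantaneous plane source, C(x,t) = M/(n_e·A·√(4πDt)) · exp(−(x−vt)²/(4Dt)), with n_e·A the pore (flow) area.
Plume center vt = 1.5 × 790 = 1185 m, so the well at 1200 m is 15 m downgradient of the peak.
√(4πDt) = 34.52 m, giving peak height M/(n_e·A·√(4πDt)) = 3.5/(0.42 × 19 × 34.52) = 0.01271 kg/m³.
(x−vt)²/(4Dt) = (15)²/(4 × 0.12 × 790) = 0.5934; exp(−0.5934) = 0.5524.
C = 0.01271 × 0.5524 = 0.00702 kg/m³.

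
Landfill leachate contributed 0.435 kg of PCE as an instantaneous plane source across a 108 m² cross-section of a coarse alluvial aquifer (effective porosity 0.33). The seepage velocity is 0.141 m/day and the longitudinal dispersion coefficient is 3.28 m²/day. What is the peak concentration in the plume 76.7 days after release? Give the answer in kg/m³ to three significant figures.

The peak of an instantaneous 1D plume sits at x = vt; there the Gaussian factor is 1 and C_max = M/(n_e·A·√(4πDt)), where n_e·A is the pore area the mass is dissolved in.
√(4πDt) = √(4π × 3.28 × 76.7) = 56.23 m, so C_max = 0.435/(0.33 × 108 × 56.23) = 0.000217 kg/m³.

0.000217 kg/m³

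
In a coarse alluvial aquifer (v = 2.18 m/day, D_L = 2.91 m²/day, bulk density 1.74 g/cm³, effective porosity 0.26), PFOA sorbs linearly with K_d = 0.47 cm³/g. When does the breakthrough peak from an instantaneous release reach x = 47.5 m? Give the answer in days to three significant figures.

87.8 days

Retardation factor R = 1 + ρ_b·K_d/n = 1 + 1.74 × 0.47/0.26 = 4.145.
Sorption retards both mechanisms: v_R = v/R = 0.5259 m/day, D_R = D/R = 0.7021 m²/day.
Peak time from v_R²t² + 2D_R t − x² = 0: t = (√(D_R² + v_R²x²) − D_R)/v_R².
√(D_R² + v_R²x²) = √(0.7021² + 0.5259² × 47.5²) = 24.99; v_R² = 0.2766.
t = (24.99 − 0.7021)/0.2766 = 87.8 days.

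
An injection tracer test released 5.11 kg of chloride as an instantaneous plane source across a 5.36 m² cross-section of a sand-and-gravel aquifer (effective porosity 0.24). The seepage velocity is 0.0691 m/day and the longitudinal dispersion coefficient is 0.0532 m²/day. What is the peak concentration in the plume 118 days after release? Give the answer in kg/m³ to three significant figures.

The peak of an instantaneous 1D plume sits at x = vt; there the Gaussian factor is 1 and C_max = M/(n_e·A·√(4πDt)), where n_e·A is the pore area the mass is dissolved in.
√(4πDt) = √(4π × 0.0532 × 118) = 8.882 m, so C_max = 5.11/(0.24 × 5.36 × 8.882) = 0.447 kg/m³.

0.447 kg/m³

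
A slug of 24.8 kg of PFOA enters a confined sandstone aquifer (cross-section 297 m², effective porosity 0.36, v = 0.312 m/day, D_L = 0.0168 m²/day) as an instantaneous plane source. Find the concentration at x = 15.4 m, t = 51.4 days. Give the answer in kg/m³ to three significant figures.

For an instantaneous plane source, C(x,t) = M/(n_e·A·√(4πDt)) · exp(−(x−vt)²/(4Dt)), with n_e·A the pore (flow) area.
Plume center vt = 0.312 × 51.4 = 16.0368 m, so the well at 15.4 m is 0.6368 m upgradient of the peak.
√(4πDt) = 3.294 m, giving peak height M/(n_e·A·√(4πDt)) = 24.8/(0.36 × 297 × 3.294) = 0.07042 kg/m³.
(x−vt)²/(4Dt) = (-0.6368)²/(4 × 0.0168 × 51.4) = 0.1174; exp(−0.1174) = 0.8892.
C = 0.07042 × 0.8892 = 0.0626 kg/m³.

0.0626 kg/m³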